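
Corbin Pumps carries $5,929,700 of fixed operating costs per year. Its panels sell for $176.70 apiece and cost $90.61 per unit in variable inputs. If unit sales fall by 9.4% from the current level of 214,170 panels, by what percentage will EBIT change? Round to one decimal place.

-13.9%

Total contribution margin = 214,170 × $86.09 = $18,437,895.30.
Operating income = contribution − fixed costs = $18,437,895.30 − $5,929,700 = $12,508,195.30.
Degree of operating leverage = $18,437,895.30 / $12,508,195.30 = 1.4741.
So EBIT moves 1.4741 × (-9.4%) = -13.9%.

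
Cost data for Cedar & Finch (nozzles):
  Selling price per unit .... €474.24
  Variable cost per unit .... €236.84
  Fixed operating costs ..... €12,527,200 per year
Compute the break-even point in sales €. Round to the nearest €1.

€25,024,850

Contribution margin per unit = €474.24 − €236.84 = €237.40, a CM ratio of €237.40 ÷ €474.24 = 0.5006.
Break-even sales = FC ÷ CM ratio = €12,527,200 × €474.24 / €237.40 = €25,024,850.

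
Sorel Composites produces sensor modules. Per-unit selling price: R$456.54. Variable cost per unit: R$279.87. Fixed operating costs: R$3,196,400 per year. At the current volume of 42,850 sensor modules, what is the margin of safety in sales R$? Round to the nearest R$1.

R$11,302,794

Contribution margin per unit = R$456.54 − R$279.87 = R$176.67. Break-even units = R$3,196,400 ÷ R$176.67 = 18,092.49; break-even revenue = 18,092.49 × R$456.54 = R$8,259,944.85.
Current sales = 42,850 × R$456.54 = R$19,562,739.00.
Margin of safety = R$19,562,739.00 − R$8,259,944.85 = R$11,302,794.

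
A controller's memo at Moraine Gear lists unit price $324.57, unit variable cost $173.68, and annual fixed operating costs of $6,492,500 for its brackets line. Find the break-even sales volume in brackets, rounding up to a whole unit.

43,029 brackets

Unit CM = price − variable cost = $324.57 − $173.68 = $150.89.
Break-even Q = $6,492,500 / $150.89 = 43,028.03 → 43,029 brackets.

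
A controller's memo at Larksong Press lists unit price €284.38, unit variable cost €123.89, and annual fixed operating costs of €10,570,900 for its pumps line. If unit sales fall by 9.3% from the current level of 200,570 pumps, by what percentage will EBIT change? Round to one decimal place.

-13.8%

Total contribution margin = 200,570 × €160.49 = €32,189,479.30.
EBIT = €32,189,479.30 − €10,570,900 = €21,618,579.30.
Degree of operating leverage = €32,189,479.30 / €21,618,579.30 = 1.4890.
So EBIT moves 1.4890 × (-9.3%) = -13.8%.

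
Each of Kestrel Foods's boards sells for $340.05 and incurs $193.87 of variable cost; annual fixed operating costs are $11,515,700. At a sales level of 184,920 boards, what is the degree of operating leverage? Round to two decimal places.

Total contribution margin = 184,920 × $146.18 = $27,031,605.60.
Subtracting fixed costs: EBIT = $27,031,605.60 − $11,515,700 = $15,515,905.60.
Degree of operating leverage = $27,031,605.60 / $15,515,905.60 = 1.7422.

1.74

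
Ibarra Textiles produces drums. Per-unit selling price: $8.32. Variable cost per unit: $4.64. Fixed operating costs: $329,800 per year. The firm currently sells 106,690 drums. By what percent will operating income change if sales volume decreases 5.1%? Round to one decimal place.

Total contribution margin = 106,690 × $3.68 = $392,619.20.
Operating income = contribution − fixed costs = $392,619.20 − $329,800 = $62,819.20.
So DOL = total CM / EBIT = $392,619.20 / $62,819.20 = 6.2500.
%ΔEBIT = DOL × %ΔSales = 6.2500 × -5.1% = -31.9%.

-31.9%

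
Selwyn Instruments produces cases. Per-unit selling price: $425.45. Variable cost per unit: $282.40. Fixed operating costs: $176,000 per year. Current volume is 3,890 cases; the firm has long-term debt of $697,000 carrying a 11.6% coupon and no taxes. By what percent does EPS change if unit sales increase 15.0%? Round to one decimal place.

Contribution at this volume is 3,890 × $143.05 = $556,464.50.
Subtracting fixed costs: EBIT = $556,464.50 − $176,000 = $380,464.50.
After interest of $80,852.00, pre-tax earnings = $299,612.50.
DCL = total CM / (EBIT − I) = $556,464.50 / $299,612.50 = 1.8573.
EPS therefore changes by 1.8573 × (+15.0%) = +27.9%.

+27.9%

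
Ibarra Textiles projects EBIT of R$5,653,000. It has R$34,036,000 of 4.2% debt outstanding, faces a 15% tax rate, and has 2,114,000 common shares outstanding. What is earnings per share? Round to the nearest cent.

Interest = R$1,429,512.00, so EBT = R$5,653,000 − R$1,429,512.00 = R$4,223,488.00.
After tax at 15%: net income = R$4,223,488.00 × 0.85 = R$3,589,964.80.
Per share: R$3,589,964.80 / 2,114,000 shares = R$1.70.

R$1.70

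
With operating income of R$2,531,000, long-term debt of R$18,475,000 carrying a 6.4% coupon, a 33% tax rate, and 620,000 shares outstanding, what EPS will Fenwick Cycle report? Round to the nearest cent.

R$1.46

Interest = R$1,182,400.00, so EBT = R$2,531,000 − R$1,182,400.00 = R$1,348,600.00.
After tax at 33%: net income = R$1,348,600.00 × 0.67 = R$903,562.00.
EPS = R$903,562.00 ÷ 620,000 = R$1.46.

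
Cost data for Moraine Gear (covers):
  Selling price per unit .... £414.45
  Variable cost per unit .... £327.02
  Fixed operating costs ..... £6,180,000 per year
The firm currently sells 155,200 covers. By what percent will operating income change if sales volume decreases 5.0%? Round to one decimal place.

-9.2%

At 155,200 units, contribution = 155,200 × £87.43 = £13,569,136.00.
Subtracting fixed costs: EBIT = £13,569,136.00 − £6,180,000 = £7,389,136.00.
Degree of operating leverage = £13,569,136.00 / £7,389,136.00 = 1.8364.
Operating income changes by 1.8364 × -5.0% = -9.2%.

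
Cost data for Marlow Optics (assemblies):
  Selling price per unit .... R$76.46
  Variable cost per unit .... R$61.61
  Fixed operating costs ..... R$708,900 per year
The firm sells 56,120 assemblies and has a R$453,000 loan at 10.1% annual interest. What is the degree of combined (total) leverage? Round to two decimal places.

10.59

At 56,120 units, contribution = 56,120 × R$14.85 = R$833,382.00.
Subtracting fixed costs: EBIT = R$833,382.00 − R$708,900 = R$124,482.00. Interest = R$45,753.00, so EBIT − I = R$78,729.00.
Degree of total leverage = total CM / (EBIT − interest) = R$833,382.00 / R$78,729.00 = 10.5855.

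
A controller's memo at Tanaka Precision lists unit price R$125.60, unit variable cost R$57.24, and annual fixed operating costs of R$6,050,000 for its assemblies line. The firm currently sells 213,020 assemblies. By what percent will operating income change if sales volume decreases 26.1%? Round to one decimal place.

-44.7%

At 213,020 units, contribution = 213,020 × R$68.36 = R$14,562,047.20.
EBIT = R$14,562,047.20 − R$6,050,000 = R$8,512,047.20.
Degree of operating leverage = R$14,562,047.20 / R$8,512,047.20 = 1.7108.
Operating income changes by 1.7108 × -26.1% = -44.7%.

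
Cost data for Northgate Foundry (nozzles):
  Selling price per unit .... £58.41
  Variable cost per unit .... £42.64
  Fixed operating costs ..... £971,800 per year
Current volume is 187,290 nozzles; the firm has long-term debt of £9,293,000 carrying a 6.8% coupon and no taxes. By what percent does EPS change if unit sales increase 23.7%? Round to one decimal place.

+51.9%

Contribution at this volume is 187,290 × £15.77 = £2,953,563.30.
Operating income = contribution − fixed costs = £2,953,563.30 − £971,800 = £1,981,763.30.
After interest of £631,924.00, pre-tax earnings = £1,349,839.30.
DCL = total CM / (EBIT − I) = £2,953,563.30 / £1,349,839.30 = 2.1881.
EPS therefore changes by 2.1881 × (+23.7%) = +51.9%.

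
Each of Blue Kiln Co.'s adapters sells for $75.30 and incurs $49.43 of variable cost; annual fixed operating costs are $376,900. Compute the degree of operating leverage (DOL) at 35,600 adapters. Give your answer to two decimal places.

1.69

Contribution at this volume is 35,600 × $25.87 = $920,972.00.
Subtracting fixed costs: EBIT = $920,972.00 − $376,900 = $544,072.00.
Degree of operating leverage = $920,972.00 / $544,072.00 = 1.6927.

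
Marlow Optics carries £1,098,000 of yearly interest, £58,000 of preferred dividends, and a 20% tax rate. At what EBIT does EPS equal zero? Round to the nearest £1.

£1,170,500

Grossing the preferred dividend up to pre-tax terms: £58,000 / (1 − 0.20) = £72,500.00.
Financial break-even EBIT = interest + D_p ÷ (1 − t) = £1,098,000 + £72,500.00 = £1,170,500.00.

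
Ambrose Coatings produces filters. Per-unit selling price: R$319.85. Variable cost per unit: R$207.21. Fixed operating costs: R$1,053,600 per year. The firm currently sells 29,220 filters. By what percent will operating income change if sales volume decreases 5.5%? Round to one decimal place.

-8.1%

Contribution at this volume is 29,220 × R$112.64 = R$3,291,340.80.
Subtracting fixed costs: EBIT = R$3,291,340.80 − R$1,053,600 = R$2,237,740.80.
So DOL = total CM / EBIT = R$3,291,340.80 / R$2,237,740.80 = 1.4708.
So EBIT moves 1.4708 × (-5.5%) = -8.1%.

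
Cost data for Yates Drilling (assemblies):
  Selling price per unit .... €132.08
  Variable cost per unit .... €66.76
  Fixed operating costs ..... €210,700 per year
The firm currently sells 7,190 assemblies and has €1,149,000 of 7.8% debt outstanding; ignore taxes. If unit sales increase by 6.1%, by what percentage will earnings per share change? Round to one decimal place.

+16.9%

Contribution at this volume is 7,190 × €65.32 = €469,650.80.
Operating income = contribution − fixed costs = €469,650.80 − €210,700 = €258,950.80.
After interest of €89,622.00, pre-tax earnings = €169,328.80.
Degree of combined leverage = contribution ÷ (EBIT − I) = €469,650.80 ÷ €169,328.80 = 2.7736.
%ΔEPS = DCL × %ΔSales = 2.7736 × +6.1% = +16.9%.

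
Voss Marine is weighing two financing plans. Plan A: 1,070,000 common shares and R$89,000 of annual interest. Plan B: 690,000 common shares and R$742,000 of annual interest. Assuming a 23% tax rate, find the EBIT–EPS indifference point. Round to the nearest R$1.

R$1,927,711

Set EPS_A = EPS_B: (EBIT − R$89,000)(1 − 0.23) ÷ 1,070,000 = (EBIT − R$742,000)(1 − 0.23) ÷ 690,000.
Cancelling (1 − t) and cross-multiplying: 690,000·(EBIT − 89,000) = 1,070,000·(EBIT − 742,000).
Solving, EBIT = (742,000·1,070,000 − 89,000·690,000) / (1,070,000 − 690,000) = 732,530,000,000 / 380,000 = 1,927,710.53.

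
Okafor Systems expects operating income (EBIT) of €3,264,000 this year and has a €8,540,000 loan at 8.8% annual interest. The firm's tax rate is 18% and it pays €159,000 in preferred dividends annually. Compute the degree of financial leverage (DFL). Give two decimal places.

1.41

Interest = €751,520.00.
Pre-tax preferred-dividend burden = €159,000 ÷ (1 − 0.18) = €193,902.44.
DFL = EBIT ÷ [EBIT − I − D_p/(1−t)] = €3,264,000 ÷ [€3,264,000 − €751,520.00 − €193,902.44] = €3,264,000 ÷ €2,318,577.56 = 1.4078.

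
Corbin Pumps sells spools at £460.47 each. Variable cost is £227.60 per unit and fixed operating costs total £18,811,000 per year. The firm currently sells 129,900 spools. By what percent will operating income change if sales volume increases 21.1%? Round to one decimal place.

+55.8%

Total contribution margin = 129,900 × £232.87 = £30,249,813.00.
Subtracting fixed costs: EBIT = £30,249,813.00 − £18,811,000 = £11,438,813.00.
Degree of operating leverage = £30,249,813.00 / £11,438,813.00 = 2.6445.
Operating income changes by 2.6445 × +21.1% = +55.8%.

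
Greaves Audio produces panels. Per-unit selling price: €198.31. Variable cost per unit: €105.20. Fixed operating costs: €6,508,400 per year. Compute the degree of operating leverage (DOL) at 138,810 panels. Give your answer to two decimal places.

Contribution at this volume is 138,810 × €93.11 = €12,924,599.10.
Subtracting fixed costs: EBIT = €12,924,599.10 − €6,508,400 = €6,416,199.10.
So DOL = total CM / EBIT = €12,924,599.10 / €6,416,199.10 = 2.0144.

2.01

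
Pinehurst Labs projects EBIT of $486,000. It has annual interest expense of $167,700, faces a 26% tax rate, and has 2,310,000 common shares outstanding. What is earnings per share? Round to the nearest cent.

Interest = $167,700.00, so EBT = $486,000 − $167,700.00 = $318,300.00.
After tax at 26%: net income = $318,300.00 × 0.74 = $235,542.00.
Per share: $235,542.00 / 2,310,000 shares = $0.10.

$0.10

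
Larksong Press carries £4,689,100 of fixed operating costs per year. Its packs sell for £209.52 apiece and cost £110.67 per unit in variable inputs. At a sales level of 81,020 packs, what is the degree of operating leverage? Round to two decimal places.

2.41

Total contribution margin = 81,020 × £98.85 = £8,008,827.00.
Operating income = contribution − fixed costs = £8,008,827.00 − £4,689,100 = £3,319,727.00.
DOL = contribution ÷ EBIT = £8,008,827.00 ÷ £3,319,727.00 = 2.4125.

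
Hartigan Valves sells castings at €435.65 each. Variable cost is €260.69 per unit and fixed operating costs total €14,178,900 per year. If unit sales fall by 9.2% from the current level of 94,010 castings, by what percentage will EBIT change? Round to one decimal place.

Total contribution margin = 94,010 × €174.96 = €16,447,989.60.
Subtracting fixed costs: EBIT = €16,447,989.60 − €14,178,900 = €2,269,089.60.
So DOL = total CM / EBIT = €16,447,989.60 / €2,269,089.60 = 7.2487.
%ΔEBIT = DOL × %ΔSales = 7.2487 × -9.2% = -66.7%.

-66.7%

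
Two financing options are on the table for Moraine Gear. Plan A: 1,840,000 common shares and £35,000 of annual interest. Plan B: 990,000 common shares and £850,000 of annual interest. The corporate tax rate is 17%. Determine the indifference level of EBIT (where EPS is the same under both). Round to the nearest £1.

£1,799,235

Set EPS_A = EPS_B: (EBIT − £35,000)(1 − 0.17) ÷ 1,840,000 = (EBIT − £850,000)(1 − 0.17) ÷ 990,000.
Cancelling (1 − t) and cross-multiplying: 990,000·(EBIT − 35,000) = 1,840,000·(EBIT − 850,000).
Solving, EBIT = (850,000·1,840,000 − 35,000·990,000) / (1,840,000 − 990,000) = 1,529,350,000,000 / 850,000 = 1,799,235.29.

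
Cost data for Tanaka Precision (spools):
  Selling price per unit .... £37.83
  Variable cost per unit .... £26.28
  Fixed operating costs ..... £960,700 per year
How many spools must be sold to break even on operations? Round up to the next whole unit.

Unit CM = price − variable cost = £37.83 − £26.28 = £11.55.
Units to break even: £960,700 ÷ £11.55 = 83,177.49, rounded up to 83,178.

83,178 spools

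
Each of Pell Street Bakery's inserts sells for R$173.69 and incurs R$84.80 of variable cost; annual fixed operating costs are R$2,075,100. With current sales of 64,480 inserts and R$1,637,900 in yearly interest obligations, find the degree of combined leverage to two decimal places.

2.84

At 64,480 units, contribution = 64,480 × R$88.89 = R$5,731,627.20.
EBIT = R$5,731,627.20 − R$2,075,100 = R$3,656,527.20. Interest = R$1,637,900.00.
DOL = R$5,731,627.20 ÷ R$3,656,527.20 = 1.5675; DFL = R$3,656,527.20 ÷ R$2,018,627.20 = 1.8114.
DCL = DOL × DFL = 1.5675 × 1.8114 = 2.8394.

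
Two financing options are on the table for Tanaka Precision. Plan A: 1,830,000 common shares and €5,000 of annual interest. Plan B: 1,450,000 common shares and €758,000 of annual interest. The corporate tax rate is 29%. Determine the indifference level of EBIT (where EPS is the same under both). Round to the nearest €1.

At indifference, (EBIT − 5,000)(1 − t)/1,830,000 = (EBIT − 758,000)(1 − t)/1,450,000.
Cancelling (1 − t) and cross-multiplying: 1,450,000·(EBIT − 5,000) = 1,830,000·(EBIT − 758,000).
Solving, EBIT = (758,000·1,830,000 − 5,000·1,450,000) / (1,830,000 − 1,450,000) = 1,379,890,000,000 / 380,000 = 3,631,289.47.

€3,631,289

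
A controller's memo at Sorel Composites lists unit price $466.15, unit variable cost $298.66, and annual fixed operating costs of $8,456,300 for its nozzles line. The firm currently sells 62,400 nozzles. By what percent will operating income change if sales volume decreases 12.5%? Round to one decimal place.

-65.5%

Total contribution margin = 62,400 × $167.49 = $10,451,376.00.
Operating income = contribution − fixed costs = $10,451,376.00 − $8,456,300 = $1,995,076.00.
Degree of operating leverage = $10,451,376.00 / $1,995,076.00 = 5.2386.
Operating income changes by 5.2386 × -12.5% = -65.5%.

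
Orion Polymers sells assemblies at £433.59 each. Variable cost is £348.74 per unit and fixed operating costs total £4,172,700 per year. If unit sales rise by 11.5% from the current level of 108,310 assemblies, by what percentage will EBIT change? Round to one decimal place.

Total contribution margin = 108,310 × £84.85 = £9,190,103.50.
Operating income = contribution − fixed costs = £9,190,103.50 − £4,172,700 = £5,017,403.50.
Degree of operating leverage = £9,190,103.50 / £5,017,403.50 = 1.8316.
Operating income changes by 1.8316 × +11.5% = +21.1%.

+21.1%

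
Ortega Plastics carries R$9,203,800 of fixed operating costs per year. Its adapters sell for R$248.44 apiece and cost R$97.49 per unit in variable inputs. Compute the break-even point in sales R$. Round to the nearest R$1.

CM per unit = R$248.44 − R$97.49 = R$150.95; CM ratio = R$150.95 / R$248.44 = 0.6076.
Break-even revenue = fixed costs × price ÷ CM = R$9,203,800 × R$248.44 ÷ R$150.95 = R$15,148,010.

R$15,148,010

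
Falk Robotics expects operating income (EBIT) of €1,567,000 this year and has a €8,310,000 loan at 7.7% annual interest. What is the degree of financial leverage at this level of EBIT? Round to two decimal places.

1.69

Interest = €639,870.00.
Degree of financial leverage = EBIT / (EBIT − interest) = €1,567,000 / €927,130.00 = 1.6902.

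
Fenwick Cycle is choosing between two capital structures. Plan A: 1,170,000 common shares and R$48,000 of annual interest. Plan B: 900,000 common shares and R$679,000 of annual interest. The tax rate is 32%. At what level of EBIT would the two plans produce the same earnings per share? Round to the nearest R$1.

R$2,782,333

At indifference, (EBIT − 48,000)(1 − t)/1,170,000 = (EBIT − 679,000)(1 − t)/900,000.
Cancelling (1 − t) and cross-multiplying: 900,000·(EBIT − 48,000) = 1,170,000·(EBIT − 679,000).
Solving, EBIT = (679,000·1,170,000 − 48,000·900,000) / (1,170,000 − 900,000) = 751,230,000,000 / 270,000 = 2,782,333.33.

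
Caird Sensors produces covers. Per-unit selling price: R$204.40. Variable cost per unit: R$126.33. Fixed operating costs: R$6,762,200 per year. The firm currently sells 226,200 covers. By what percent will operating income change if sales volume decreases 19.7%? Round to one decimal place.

-31.9%

Total contribution margin = 226,200 × R$78.07 = R$17,659,434.00.
Subtracting fixed costs: EBIT = R$17,659,434.00 − R$6,762,200 = R$10,897,234.00.
Degree of operating leverage = R$17,659,434.00 / R$10,897,234.00 = 1.6205.
So EBIT moves 1.6205 × (-19.7%) = -31.9%.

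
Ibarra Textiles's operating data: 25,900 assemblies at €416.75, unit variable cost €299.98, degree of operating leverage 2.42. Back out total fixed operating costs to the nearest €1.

Total contribution margin = 25,900 × €116.77 = €3,024,343.00.
Since DOL = CM ÷ EBIT, EBIT = €3,024,343.00 ÷ 2.42 = €1,249,728.51.
Fixed costs = CM − EBIT = €3,024,343.00 − €1,249,728.51 = €1,774,614.

€1,774,614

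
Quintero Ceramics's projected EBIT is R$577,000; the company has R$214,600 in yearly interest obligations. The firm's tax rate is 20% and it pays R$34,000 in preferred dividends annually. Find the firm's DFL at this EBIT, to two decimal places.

Annual interest charges come to R$214,600.00.
Pre-tax preferred-dividend burden = R$34,000 ÷ (1 − 0.20) = R$42,500.00.
DFL = EBIT ÷ [EBIT − I − D_p/(1−t)] = R$577,000 ÷ [R$577,000 − R$214,600.00 − R$42,500.00] = R$577,000 ÷ R$319,900.00 = 1.8037.

1.80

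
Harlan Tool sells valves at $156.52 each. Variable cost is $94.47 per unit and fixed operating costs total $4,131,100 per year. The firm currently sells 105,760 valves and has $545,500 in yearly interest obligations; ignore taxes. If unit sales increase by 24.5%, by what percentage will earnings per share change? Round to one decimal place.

Contribution at this volume is 105,760 × $62.05 = $6,562,408.00.
EBIT = $6,562,408.00 − $4,131,100 = $2,431,308.00.
Interest = $545,500.00, so EBIT − I = $1,885,808.00.
Degree of combined leverage = contribution ÷ (EBIT − I) = $6,562,408.00 ÷ $1,885,808.00 = 3.4799.
%ΔEPS = DCL × %ΔSales = 3.4799 × +24.5% = +85.3%.

+85.3%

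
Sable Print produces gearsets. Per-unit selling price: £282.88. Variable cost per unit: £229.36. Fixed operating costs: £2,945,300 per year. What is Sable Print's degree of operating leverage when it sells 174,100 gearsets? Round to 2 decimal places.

1.46

Contribution at this volume is 174,100 × £53.52 = £9,317,832.00.
Subtracting fixed costs: EBIT = £9,317,832.00 − £2,945,300 = £6,372,532.00.
DOL = contribution ÷ EBIT = £9,317,832.00 ÷ £6,372,532.00 = 1.4622.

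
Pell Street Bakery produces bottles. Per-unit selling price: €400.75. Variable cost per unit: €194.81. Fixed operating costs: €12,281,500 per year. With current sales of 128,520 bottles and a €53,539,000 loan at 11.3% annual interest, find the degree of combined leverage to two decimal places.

3.25

Total contribution margin = 128,520 × €205.94 = €26,467,408.80.
Operating income = contribution − fixed costs = €26,467,408.80 − €12,281,500 = €14,185,908.80. Interest = €6,049,907.00.
DOL = €26,467,408.80 ÷ €14,185,908.80 = 1.8658; DFL = €14,185,908.80 ÷ €8,136,001.80 = 1.7436.
DCL = DOL × DFL = 1.8658 × 1.7436 = 3.2532.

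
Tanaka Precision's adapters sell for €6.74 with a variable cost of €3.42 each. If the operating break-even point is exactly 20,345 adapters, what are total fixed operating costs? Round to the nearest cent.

€67,545.40

Contribution margin per unit = €6.74 − €3.42 = €3.32.
Since BE = FC / CM, FC = 20,345 × €3.32 = €67,545.40.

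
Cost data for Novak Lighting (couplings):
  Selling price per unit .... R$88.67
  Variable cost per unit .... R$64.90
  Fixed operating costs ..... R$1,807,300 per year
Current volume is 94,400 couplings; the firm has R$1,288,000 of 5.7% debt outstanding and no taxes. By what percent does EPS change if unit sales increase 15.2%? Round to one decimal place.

At 94,400 units, contribution = 94,400 × R$23.77 = R$2,243,888.00.
Operating income = contribution − fixed costs = R$2,243,888.00 − R$1,807,300 = R$436,588.00.
After interest of R$73,416.00, pre-tax earnings = R$363,172.00.
Degree of combined leverage = contribution ÷ (EBIT − I) = R$2,243,888.00 ÷ R$363,172.00 = 6.1786.
%ΔEPS = DCL × %ΔSales = 6.1786 × +15.2% = +93.9%.

+93.9%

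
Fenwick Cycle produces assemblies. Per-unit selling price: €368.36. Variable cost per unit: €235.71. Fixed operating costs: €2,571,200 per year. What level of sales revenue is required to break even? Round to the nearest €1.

Contribution margin per unit = €368.36 − €235.71 = €132.65, a CM ratio of €132.65 ÷ €368.36 = 0.3601.
Break-even sales = FC ÷ CM ratio = €2,571,200 × €368.36 / €132.65 = €7,140,047.

€7,140,047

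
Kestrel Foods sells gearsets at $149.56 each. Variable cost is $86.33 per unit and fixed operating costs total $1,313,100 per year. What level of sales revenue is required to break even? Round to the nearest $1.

CM per unit = $149.56 − $86.33 = $63.23; CM ratio = $63.23 / $149.56 = 0.4228.
Break-even revenue = fixed costs × price ÷ CM = $1,313,100 × $149.56 ÷ $63.23 = $3,105,919.

$3,105,919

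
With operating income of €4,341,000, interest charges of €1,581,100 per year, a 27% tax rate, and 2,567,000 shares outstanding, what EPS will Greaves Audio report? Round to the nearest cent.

Interest = €1,581,100.00, so EBT = €4,341,000 − €1,581,100.00 = €2,759,900.00.
Net income = €2,759,900.00 × (1 − 0.27) = €2,014,727.00.
Per share: €2,014,727.00 / 2,567,000 shares = €0.78.

€0.78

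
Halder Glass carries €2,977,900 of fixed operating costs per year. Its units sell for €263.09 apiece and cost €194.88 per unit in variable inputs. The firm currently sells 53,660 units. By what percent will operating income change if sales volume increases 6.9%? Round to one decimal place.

Contribution at this volume is 53,660 × €68.21 = €3,660,148.60.
Subtracting fixed costs: EBIT = €3,660,148.60 − €2,977,900 = €682,248.60.
Degree of operating leverage = €3,660,148.60 / €682,248.60 = 5.3648.
%ΔEBIT = DOL × %ΔSales = 5.3648 × +6.9% = +37.0%.

+37.0%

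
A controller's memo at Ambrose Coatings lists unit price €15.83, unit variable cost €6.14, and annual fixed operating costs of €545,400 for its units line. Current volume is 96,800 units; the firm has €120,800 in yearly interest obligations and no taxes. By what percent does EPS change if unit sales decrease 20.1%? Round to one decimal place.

Total contribution margin = 96,800 × €9.69 = €937,992.00.
Operating income = contribution − fixed costs = €937,992.00 − €545,400 = €392,592.00.
After interest of €120,800.00, pre-tax earnings = €271,792.00.
DCL = total CM / (EBIT − I) = €937,992.00 / €271,792.00 = 3.4511.
%ΔEPS = DCL × %ΔSales = 3.4511 × -20.1% = -69.4%.

-69.4%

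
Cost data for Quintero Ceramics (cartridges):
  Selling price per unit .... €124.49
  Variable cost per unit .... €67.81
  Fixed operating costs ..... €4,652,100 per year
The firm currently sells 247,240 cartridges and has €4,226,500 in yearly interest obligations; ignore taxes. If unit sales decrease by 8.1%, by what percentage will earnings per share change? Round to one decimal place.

-22.1%

Contribution at this volume is 247,240 × €56.68 = €14,013,563.20.
Operating income = contribution − fixed costs = €14,013,563.20 − €4,652,100 = €9,361,463.20.
Interest = €4,226,500.00, so EBIT − I = €5,134,963.20.
DCL = total CM / (EBIT − I) = €14,013,563.20 / €5,134,963.20 = 2.7290.
%ΔEPS = DCL × %ΔSales = 2.7290 × -8.1% = -22.1%.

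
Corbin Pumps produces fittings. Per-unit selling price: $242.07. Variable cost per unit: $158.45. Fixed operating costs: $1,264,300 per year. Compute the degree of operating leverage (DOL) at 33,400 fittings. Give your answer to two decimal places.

1.83

Contribution at this volume is 33,400 × $83.62 = $2,792,908.00.
Subtracting fixed costs: EBIT = $2,792,908.00 − $1,264,300 = $1,528,608.00.
So DOL = total CM / EBIT = $2,792,908.00 / $1,528,608.00 = 1.8271.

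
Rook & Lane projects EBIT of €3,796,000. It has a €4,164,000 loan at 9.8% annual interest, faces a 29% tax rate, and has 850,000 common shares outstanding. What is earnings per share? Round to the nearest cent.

Pre-tax income = €3,796,000 − €408,072.00 = €3,387,928.00.
After tax at 29%: net income = €3,387,928.00 × 0.71 = €2,405,428.88.
EPS = €2,405,428.88 ÷ 850,000 = €2.83.

€2.83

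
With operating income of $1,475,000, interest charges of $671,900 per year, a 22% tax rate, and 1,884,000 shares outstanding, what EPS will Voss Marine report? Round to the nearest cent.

$0.33

Interest = $671,900.00, so EBT = $1,475,000 − $671,900.00 = $803,100.00.
Net income = $803,100.00 × (1 − 0.22) = $626,418.00.
EPS = $626,418.00 ÷ 1,884,000 = $0.33.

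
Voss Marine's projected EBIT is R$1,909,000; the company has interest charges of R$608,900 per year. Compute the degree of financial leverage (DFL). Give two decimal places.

1.47

Annual interest charges come to R$608,900.00.
Degree of financial leverage = EBIT / (EBIT − interest) = R$1,909,000 / R$1,300,100.00 = 1.4683.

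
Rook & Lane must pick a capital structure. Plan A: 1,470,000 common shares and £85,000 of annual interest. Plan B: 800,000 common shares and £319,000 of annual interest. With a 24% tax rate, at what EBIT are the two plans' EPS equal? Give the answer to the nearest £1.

£598,403

Set EPS_A = EPS_B: (EBIT − £85,000)(1 − 0.24) ÷ 1,470,000 = (EBIT − £319,000)(1 − 0.24) ÷ 800,000.
The (1 − t) factor cancels: (EBIT − 85,000) × 800,000 = (EBIT − 319,000) × 1,470,000.
EBIT × (1,470,000 − 800,000) = 319,000 × 1,470,000 − 85,000 × 800,000 = 400,930,000,000, so EBIT = 400,930,000,000 ÷ 670,000 = 598,402.99.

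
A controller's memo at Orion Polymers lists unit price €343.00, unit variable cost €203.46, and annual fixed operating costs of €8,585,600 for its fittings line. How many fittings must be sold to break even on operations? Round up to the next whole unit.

Unit CM = price − variable cost = €343.00 − €203.46 = €139.54.
Break-even volume = fixed costs ÷ CM per unit = €8,585,600 ÷ €139.54 = 61,527.88, so 61,528 fittings.

61,528 fittings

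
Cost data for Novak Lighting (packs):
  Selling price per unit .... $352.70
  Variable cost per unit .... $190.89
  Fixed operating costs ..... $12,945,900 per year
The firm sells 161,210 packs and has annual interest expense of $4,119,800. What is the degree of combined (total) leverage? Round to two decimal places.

Contribution at this volume is 161,210 × $161.81 = $26,085,390.10.
Operating income = contribution − fixed costs = $26,085,390.10 − $12,945,900 = $13,139,490.10. Interest = $4,119,800.00, so EBIT − I = $9,019,690.10.
DCL = contribution ÷ (EBIT − I) = $26,085,390.10 ÷ $9,019,690.10 = 2.8920.

2.89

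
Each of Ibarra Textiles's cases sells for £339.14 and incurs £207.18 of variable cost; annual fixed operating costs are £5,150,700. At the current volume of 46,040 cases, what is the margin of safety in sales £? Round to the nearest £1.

£2,376,597

Each unit contributes £339.14 − £207.18 = £131.96. Break-even units = £5,150,700 ÷ £131.96 = 39,032.28; break-even revenue = 39,032.28 × £339.14 = £13,237,408.29.
Current sales = 46,040 × £339.14 = £15,614,005.60.
Margin of safety = £15,614,005.60 − £13,237,408.29 = £2,376,597.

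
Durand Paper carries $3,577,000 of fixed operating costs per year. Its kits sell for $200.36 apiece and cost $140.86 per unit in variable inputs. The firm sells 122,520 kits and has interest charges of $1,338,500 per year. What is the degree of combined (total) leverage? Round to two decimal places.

3.07

Total contribution margin = 122,520 × $59.50 = $7,289,940.00.
EBIT = $7,289,940.00 − $3,577,000 = $3,712,940.00. Interest = $1,338,500.00.
DOL = $7,289,940.00 ÷ $3,712,940.00 = 1.9634; DFL = $3,712,940.00 ÷ $2,374,440.00 = 1.5637.
Combined leverage = 1.9634 × 1.5637 = 3.0702.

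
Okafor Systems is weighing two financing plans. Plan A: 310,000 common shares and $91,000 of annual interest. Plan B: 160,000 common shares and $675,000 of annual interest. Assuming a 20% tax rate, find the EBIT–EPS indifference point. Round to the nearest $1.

$1,297,933

Set EPS_A = EPS_B: (EBIT − $91,000)(1 − 0.20) ÷ 310,000 = (EBIT − $675,000)(1 − 0.20) ÷ 160,000.
The (1 − t) factor cancels: (EBIT − 91,000) × 160,000 = (EBIT − 675,000) × 310,000.
EBIT × (310,000 − 160,000) = 675,000 × 310,000 − 91,000 × 160,000 = 194,690,000,000, so EBIT = 194,690,000,000 ÷ 150,000 = 1,297,933.33.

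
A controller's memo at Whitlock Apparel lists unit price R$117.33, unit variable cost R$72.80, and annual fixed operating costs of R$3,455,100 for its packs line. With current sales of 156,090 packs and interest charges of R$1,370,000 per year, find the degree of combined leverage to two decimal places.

3.27

At 156,090 units, contribution = 156,090 × R$44.53 = R$6,950,687.70.
Operating income = contribution − fixed costs = R$6,950,687.70 − R$3,455,100 = R$3,495,587.70. Interest = R$1,370,000.00, so EBIT − I = R$2,125,587.70.
DCL = contribution ÷ (EBIT − I) = R$6,950,687.70 ÷ R$2,125,587.70 = 3.2700.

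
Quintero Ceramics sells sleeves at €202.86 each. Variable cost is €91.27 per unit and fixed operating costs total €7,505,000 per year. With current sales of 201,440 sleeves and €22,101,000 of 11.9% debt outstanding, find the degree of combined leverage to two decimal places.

1.82

At 201,440 units, contribution = 201,440 × €111.59 = €22,478,689.60.
Subtracting fixed costs: EBIT = €22,478,689.60 − €7,505,000 = €14,973,689.60. Interest = €2,630,019.00.
DOL = €22,478,689.60 ÷ €14,973,689.60 = 1.5012; DFL = €14,973,689.60 ÷ €12,343,670.60 = 1.2131.
Combined leverage = 1.5012 × 1.2131 = 1.8211.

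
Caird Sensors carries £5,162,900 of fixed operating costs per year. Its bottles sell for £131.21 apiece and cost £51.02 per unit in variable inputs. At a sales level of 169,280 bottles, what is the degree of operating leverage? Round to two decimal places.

1.61

Total contribution margin = 169,280 × £80.19 = £13,574,563.20.
Subtracting fixed costs: EBIT = £13,574,563.20 − £5,162,900 = £8,411,663.20.
So DOL = total CM / EBIT = £13,574,563.20 / £8,411,663.20 = 1.6138.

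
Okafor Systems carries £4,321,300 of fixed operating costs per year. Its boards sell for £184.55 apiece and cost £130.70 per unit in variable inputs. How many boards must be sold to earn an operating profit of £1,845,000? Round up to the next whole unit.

114,509 boards

Contribution margin per unit = £184.55 − £130.70 = £53.85.
Required volume = (fixed costs + target profit) ÷ CM = (£4,321,300 + £1,845,000) ÷ £53.85 = 114,508.82, so 114,509 boards.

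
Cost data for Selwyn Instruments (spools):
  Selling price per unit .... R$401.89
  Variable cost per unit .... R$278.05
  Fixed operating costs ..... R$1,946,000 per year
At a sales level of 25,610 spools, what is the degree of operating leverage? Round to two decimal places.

2.59

Contribution at this volume is 25,610 × R$123.84 = R$3,171,542.40.
EBIT = R$3,171,542.40 − R$1,946,000 = R$1,225,542.40.
So DOL = total CM / EBIT = R$3,171,542.40 / R$1,225,542.40 = 2.5879.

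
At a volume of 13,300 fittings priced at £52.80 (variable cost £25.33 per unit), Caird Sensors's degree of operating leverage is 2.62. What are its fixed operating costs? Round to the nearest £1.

At 13,300 units, contribution = 13,300 × £27.47 = £365,351.00.
DOL = contribution / EBIT, so EBIT = £365,351.00 / 2.62 = £139,446.95.
And FC = contribution − EBIT = £365,351.00 − £139,446.95 = £225,904.

£225,904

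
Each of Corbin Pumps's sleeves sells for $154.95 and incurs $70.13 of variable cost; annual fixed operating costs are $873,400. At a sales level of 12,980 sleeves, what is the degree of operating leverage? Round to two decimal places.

4.84

At 12,980 units, contribution = 12,980 × $84.82 = $1,100,963.60.
Operating income = contribution − fixed costs = $1,100,963.60 − $873,400 = $227,563.60.
DOL = contribution ÷ EBIT = $1,100,963.60 ÷ $227,563.60 = 4.8380.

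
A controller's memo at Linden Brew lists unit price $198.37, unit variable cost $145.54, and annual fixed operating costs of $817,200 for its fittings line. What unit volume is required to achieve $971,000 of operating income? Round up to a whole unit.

Contribution margin per unit = $198.37 − $145.54 = $52.83.
Units = (FC + target) / CM = ($817,200 + $971,000) / $52.83 = 33,848.19, so 33,849 fittings.

33,849 fittings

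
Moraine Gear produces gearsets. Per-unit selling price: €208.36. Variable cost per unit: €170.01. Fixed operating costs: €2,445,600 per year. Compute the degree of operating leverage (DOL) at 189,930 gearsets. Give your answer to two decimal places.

1.51

At 189,930 units, contribution = 189,930 × €38.35 = €7,283,815.50.
Operating income = contribution − fixed costs = €7,283,815.50 − €2,445,600 = €4,838,215.50.
DOL = contribution ÷ EBIT = €7,283,815.50 ÷ €4,838,215.50 = 1.5055.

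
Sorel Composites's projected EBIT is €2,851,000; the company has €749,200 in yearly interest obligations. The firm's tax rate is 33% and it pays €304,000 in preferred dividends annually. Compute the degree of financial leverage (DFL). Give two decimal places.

1.73

Annual interest charges come to €749,200.00.
Preferred dividends grossed up pre-tax: €304,000 / (1 − 0.33) = €453,731.34.
DFL = EBIT ÷ [EBIT − I − D_p/(1−t)] = €2,851,000 ÷ [€2,851,000 − €749,200.00 − €453,731.34] = €2,851,000 ÷ €1,648,068.66 = 1.7299.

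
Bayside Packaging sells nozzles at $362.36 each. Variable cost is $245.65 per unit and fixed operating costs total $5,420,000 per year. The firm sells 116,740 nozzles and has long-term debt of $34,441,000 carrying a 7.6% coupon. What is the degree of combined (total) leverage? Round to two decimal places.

2.44

At 116,740 units, contribution = 116,740 × $116.71 = $13,624,725.40.
EBIT = $13,624,725.40 − $5,420,000 = $8,204,725.40. Interest = $2,617,516.00.
DOL = $13,624,725.40 ÷ $8,204,725.40 = 1.6606; DFL = $8,204,725.40 ÷ $5,587,209.40 = 1.4685.
Combined leverage = 1.6606 × 1.4685 = 2.4386.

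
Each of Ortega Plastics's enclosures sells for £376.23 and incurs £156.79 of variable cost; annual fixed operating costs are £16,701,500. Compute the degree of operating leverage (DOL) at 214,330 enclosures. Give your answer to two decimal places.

Contribution at this volume is 214,330 × £219.44 = £47,032,575.20.
EBIT = £47,032,575.20 − £16,701,500 = £30,331,075.20.
Degree of operating leverage = £47,032,575.20 / £30,331,075.20 = 1.5506.

1.55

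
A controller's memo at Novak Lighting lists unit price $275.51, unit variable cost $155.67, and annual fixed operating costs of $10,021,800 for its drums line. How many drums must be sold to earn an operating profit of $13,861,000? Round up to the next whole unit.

Unit CM = price − variable cost = $275.51 − $155.67 = $119.84.
Units = (FC + target) / CM = ($10,021,800 + $13,861,000) / $119.84 = 199,289.05, so 199,290 drums.

199,290 drums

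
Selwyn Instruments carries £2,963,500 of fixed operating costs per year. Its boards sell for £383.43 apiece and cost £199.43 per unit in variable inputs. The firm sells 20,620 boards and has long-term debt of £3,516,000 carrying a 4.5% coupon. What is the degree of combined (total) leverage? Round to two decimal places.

5.64

Total contribution margin = 20,620 × £184.00 = £3,794,080.00.
EBIT = £3,794,080.00 − £2,963,500 = £830,580.00. Interest = £158,220.00, so EBIT − I = £672,360.00.
DCL = contribution ÷ (EBIT − I) = £3,794,080.00 ÷ £672,360.00 = 5.6429.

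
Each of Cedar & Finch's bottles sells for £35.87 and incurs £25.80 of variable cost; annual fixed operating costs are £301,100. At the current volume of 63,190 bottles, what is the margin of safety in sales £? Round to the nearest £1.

£1,194,087

Contribution margin per unit = £35.87 − £25.80 = £10.07. Break-even units = £301,100 ÷ £10.07 = 29,900.70; break-even revenue = 29,900.70 × £35.87 = £1,072,537.93.
Actual sales revenue = 63,190 × £35.87 = £2,266,625.30.
Margin of safety = £2,266,625.30 − £1,072,537.93 = £1,194,087.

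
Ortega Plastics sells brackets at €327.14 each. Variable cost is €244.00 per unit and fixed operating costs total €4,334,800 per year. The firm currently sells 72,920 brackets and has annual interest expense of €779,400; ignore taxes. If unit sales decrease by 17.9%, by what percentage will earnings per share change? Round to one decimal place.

Total contribution margin = 72,920 × €83.14 = €6,062,568.80.
Operating income = contribution − fixed costs = €6,062,568.80 − €4,334,800 = €1,727,768.80.
Interest = €779,400.00, so EBIT − I = €948,368.80.
Degree of combined leverage = contribution ÷ (EBIT − I) = €6,062,568.80 ÷ €948,368.80 = 6.3926.
%ΔEPS = DCL × %ΔSales = 6.3926 × -17.9% = -114.4%.

-114.4%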